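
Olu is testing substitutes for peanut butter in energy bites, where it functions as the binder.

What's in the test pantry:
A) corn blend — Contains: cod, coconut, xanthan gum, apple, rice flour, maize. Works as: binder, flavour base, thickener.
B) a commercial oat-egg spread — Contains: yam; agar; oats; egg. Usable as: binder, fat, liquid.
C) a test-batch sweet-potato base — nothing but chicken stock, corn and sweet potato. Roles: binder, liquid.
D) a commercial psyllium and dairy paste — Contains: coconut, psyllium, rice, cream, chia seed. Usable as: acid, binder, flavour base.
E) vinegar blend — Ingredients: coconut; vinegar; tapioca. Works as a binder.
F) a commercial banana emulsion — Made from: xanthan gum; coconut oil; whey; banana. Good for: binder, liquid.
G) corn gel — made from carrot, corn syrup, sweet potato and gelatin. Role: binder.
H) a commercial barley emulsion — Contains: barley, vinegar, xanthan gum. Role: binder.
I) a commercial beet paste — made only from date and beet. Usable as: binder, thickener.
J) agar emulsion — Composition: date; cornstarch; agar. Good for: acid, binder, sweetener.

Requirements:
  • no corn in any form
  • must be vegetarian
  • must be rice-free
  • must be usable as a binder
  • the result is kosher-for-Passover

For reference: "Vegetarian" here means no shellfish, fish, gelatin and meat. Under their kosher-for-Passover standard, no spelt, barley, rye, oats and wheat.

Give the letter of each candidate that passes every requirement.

E, F, I

A: has cod, so not vegetarian; has maize, so not corn-free (and 1 more) — reject
B: has oats, so not kosher-for-Passover — no
C: has chicken stock, so not vegetarian; has corn, so not corn-free — out
D: has rice, so not rice-free — out
E: works as a binder, vegetarian, kosher-for-Passover — valid
F: all constraints satisfied — keep
G: has gelatin, so not vegetarian; has corn syrup, so not corn-free — reject
H: has barley, so not kosher-for-Passover — reject
I: every rule checks out — valid
J: has cornstarch, so not corn-free — out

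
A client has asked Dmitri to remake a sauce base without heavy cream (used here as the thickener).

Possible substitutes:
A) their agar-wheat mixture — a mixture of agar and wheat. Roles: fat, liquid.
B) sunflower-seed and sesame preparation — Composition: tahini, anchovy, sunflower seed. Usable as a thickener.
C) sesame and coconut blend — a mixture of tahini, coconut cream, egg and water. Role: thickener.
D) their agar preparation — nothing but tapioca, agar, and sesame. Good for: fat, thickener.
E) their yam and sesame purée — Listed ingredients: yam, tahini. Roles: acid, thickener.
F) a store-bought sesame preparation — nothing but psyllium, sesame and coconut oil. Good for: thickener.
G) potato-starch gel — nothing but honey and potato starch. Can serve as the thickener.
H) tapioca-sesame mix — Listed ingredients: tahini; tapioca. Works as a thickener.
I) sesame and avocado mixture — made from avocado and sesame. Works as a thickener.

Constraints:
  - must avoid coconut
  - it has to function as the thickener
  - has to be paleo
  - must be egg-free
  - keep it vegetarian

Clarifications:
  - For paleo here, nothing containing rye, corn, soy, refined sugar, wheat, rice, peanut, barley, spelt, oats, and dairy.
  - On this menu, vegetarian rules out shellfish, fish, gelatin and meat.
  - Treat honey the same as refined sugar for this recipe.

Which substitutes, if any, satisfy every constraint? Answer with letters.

D, E, H, I

A: not usable as a thickener; has wheat, so not paleo — reject
B: has anchovy, so not vegetarian — out
C: has egg, so not egg-free; has coconut cream, so not coconut-free — no
D: all constraints satisfied — OK
E: no egg, no coconut — keep
F: has coconut oil, so not coconut-free — reject
G: has honey, so not paleo — reject
H: only tahini and tapioca; none excluded — valid
I: nothing on the exclusion list — valid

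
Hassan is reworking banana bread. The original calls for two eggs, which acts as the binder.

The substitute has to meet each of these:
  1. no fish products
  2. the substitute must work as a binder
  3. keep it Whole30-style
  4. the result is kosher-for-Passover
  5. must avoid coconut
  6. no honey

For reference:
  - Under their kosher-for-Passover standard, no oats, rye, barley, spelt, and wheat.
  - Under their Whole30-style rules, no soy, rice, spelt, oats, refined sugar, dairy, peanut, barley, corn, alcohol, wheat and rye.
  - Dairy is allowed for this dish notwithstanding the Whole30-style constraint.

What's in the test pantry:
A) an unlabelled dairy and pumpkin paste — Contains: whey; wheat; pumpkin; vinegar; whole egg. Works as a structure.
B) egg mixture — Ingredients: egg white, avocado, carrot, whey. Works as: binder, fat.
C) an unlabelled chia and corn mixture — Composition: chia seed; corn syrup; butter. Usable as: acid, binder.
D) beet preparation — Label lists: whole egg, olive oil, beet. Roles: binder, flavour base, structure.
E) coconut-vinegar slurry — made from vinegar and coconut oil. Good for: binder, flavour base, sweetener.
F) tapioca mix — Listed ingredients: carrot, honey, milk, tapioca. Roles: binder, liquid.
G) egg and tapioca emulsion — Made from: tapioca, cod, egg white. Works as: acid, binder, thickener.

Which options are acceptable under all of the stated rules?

B, D

A: not usable as a binder; has wheat, so not kosher-for-Passover (and 1 more) — reject
B: dairy is permitted under the Whole30-style carve-out; nothing else excluded — OK
C: has corn syrup, so not Whole30-style — no
D: all constraints satisfied — valid
E: has coconut oil, so not coconut-free — reject
F: has honey, so not honey-free — out
G: has cod, so not fish-free — no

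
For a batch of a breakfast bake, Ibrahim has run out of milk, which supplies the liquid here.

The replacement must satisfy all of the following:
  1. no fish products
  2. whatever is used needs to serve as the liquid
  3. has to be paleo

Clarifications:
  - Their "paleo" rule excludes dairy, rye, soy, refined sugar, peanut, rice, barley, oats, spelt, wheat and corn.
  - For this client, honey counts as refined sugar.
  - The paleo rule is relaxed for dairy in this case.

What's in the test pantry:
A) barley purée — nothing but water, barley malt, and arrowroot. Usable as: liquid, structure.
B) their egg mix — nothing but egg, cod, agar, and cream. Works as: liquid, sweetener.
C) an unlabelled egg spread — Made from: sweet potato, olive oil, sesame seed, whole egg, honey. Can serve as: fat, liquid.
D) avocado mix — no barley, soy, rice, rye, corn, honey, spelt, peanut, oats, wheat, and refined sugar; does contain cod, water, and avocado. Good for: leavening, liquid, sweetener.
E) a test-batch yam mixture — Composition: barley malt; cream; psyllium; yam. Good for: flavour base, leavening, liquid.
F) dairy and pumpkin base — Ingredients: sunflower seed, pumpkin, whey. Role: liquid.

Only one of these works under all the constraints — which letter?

F

A: has barley malt, so not paleo — reject
B: has cod, so not fish-free — no
C: has honey, so not paleo — reject
D: has cod, so not fish-free — no
E: has barley malt, so not paleo — no
F: dairy is permitted under the paleo carve-out; nothing else excluded — valid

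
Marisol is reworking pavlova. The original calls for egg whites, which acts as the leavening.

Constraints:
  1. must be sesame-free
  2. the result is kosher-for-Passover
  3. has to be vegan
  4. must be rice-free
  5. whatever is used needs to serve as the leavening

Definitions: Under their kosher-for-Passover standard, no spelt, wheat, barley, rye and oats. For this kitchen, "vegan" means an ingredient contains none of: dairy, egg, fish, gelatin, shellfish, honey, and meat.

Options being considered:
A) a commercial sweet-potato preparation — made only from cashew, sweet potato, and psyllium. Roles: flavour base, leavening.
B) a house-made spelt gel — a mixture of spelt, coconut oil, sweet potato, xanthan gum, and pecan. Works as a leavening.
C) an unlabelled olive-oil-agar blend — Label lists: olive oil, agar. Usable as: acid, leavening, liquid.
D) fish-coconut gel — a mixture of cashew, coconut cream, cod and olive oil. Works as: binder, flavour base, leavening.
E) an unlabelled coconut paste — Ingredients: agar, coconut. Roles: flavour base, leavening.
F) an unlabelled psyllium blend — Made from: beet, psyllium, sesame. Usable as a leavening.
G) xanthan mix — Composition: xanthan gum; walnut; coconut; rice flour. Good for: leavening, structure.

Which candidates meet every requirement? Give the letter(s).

A, C, E

A: only cashew, sweet potato, and psyllium; none excluded — keep
B: has spelt, so not kosher-for-Passover — no
C: all constraints satisfied — OK
D: has cod, so not vegan — out
E: only coconut and agar; none excluded — OK
F: has sesame, so not sesame-free — out
G: has rice flour, so not rice-free — no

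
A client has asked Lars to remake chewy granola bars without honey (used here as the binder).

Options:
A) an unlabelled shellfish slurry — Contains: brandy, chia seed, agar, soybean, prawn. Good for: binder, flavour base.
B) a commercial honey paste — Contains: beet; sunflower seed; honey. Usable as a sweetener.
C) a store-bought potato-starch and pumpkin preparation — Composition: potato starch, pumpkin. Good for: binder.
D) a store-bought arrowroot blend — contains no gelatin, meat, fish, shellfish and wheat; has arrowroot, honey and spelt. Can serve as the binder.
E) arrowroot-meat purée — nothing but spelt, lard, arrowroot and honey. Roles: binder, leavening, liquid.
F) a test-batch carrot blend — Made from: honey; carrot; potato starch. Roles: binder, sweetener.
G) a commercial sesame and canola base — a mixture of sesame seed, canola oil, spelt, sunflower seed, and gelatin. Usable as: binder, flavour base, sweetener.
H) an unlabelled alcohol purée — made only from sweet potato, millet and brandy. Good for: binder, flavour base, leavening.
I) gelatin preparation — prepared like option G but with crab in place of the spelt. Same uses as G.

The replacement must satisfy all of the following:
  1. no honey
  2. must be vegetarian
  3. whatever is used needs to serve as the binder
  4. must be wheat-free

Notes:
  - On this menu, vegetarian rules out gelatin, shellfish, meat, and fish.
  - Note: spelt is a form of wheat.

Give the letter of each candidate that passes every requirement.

C, H

A: has prawn, so not vegetarian — no
B: not usable as a binder; has honey, so not honey-free — out
C: all constraints satisfied — OK
D: has honey, so not honey-free; has spelt, so not wheat-free — no
E: has lard, so not vegetarian; has honey, so not honey-free (and 1 more) — no
F: has honey, so not honey-free — reject
G: has gelatin, so not vegetarian; has spelt, so not wheat-free — no
H: nothing on the exclusion list — valid
I: has gelatin, so not vegetarian — reject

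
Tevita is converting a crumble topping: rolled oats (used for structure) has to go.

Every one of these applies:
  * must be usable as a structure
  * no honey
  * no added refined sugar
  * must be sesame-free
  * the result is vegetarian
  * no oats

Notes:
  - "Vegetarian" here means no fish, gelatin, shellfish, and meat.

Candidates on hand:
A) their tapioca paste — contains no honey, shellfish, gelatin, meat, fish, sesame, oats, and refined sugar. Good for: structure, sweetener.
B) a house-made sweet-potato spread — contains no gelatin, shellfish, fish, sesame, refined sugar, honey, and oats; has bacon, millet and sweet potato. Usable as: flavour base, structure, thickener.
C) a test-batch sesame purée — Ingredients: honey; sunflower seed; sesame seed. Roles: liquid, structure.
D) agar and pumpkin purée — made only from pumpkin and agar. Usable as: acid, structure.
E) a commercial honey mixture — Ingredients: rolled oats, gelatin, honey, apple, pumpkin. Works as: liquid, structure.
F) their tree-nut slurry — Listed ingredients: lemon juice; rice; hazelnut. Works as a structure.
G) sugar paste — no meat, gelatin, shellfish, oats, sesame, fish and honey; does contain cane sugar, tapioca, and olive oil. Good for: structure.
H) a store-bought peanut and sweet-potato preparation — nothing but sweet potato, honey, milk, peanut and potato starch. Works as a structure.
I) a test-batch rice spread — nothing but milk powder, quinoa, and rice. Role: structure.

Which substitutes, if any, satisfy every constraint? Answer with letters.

A, D, F, I

A: works as a structure, vegetarian, no sesame — keep
B: has bacon, so not vegetarian — no
C: has sesame seed, so not sesame-free; has honey, so not honey-free — reject
D: only pumpkin and agar; none excluded — OK
E: has gelatin, so not vegetarian; has rolled oats, so not oat-free (and 1 more) — out
F: only rice, hazelnut, and lemon juice; none excluded — keep
G: has cane sugar, so not no-added-sugar — out
H: has honey, so not honey-free — out
I: vegetarian, no oats — keep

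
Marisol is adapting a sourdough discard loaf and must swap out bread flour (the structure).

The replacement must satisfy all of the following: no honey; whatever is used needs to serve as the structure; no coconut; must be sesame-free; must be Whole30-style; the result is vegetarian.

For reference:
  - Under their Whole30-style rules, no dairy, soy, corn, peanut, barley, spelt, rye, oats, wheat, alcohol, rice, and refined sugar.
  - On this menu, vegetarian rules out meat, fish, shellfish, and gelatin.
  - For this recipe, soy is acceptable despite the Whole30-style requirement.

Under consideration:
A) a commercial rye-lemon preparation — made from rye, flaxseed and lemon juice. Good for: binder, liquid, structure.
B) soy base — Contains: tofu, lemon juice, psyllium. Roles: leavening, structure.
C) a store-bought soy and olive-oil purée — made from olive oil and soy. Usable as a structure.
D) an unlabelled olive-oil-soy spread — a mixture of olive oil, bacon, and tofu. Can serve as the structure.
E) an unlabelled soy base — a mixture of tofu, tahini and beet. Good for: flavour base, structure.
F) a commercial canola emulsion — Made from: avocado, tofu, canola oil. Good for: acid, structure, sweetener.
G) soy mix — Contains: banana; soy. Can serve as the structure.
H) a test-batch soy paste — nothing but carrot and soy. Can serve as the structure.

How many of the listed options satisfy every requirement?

5

A: has rye, so not Whole30-style — out
B: soy is permitted under the Whole30-style carve-out; nothing else excluded — OK
C: soy is permitted under the Whole30-style carve-out; nothing else excluded — OK
D: has bacon, so not vegetarian — out
E: has tahini, so not sesame-free — reject
F: soy is permitted under the Whole30-style carve-out; nothing else excluded — OK
G: soy is permitted under the Whole30-style carve-out; nothing else excluded — valid
H: soy is permitted under the Whole30-style carve-out; nothing else excluded — OK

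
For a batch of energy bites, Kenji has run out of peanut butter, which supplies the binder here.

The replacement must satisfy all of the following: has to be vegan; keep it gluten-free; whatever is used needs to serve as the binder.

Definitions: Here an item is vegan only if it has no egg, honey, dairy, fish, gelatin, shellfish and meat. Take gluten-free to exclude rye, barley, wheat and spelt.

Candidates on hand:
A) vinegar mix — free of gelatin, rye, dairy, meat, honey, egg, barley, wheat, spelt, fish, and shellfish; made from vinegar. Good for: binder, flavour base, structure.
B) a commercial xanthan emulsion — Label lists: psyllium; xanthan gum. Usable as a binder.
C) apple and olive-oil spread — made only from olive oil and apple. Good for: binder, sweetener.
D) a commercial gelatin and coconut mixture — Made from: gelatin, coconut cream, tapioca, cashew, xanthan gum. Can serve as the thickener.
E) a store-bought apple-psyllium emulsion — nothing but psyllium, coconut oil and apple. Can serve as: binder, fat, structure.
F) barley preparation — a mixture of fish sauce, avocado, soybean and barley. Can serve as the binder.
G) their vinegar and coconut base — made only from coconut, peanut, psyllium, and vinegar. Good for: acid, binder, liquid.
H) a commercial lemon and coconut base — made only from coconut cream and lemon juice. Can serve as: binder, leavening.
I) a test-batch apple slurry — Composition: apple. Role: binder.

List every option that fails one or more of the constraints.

A: vegan, gluten-free — valid
B: works as a binder, vegan, gluten-free — OK
C: nothing on the exclusion list — keep
D: not usable as a binder; has gelatin, so not vegan — out
E: all constraints satisfied — valid
F: has fish sauce, so not vegan; has barley, so not gluten-free — reject
G: gluten-free, vegan — keep
H: all constraints satisfied — OK
I: works as a binder, vegan, gluten-free — OK

D, F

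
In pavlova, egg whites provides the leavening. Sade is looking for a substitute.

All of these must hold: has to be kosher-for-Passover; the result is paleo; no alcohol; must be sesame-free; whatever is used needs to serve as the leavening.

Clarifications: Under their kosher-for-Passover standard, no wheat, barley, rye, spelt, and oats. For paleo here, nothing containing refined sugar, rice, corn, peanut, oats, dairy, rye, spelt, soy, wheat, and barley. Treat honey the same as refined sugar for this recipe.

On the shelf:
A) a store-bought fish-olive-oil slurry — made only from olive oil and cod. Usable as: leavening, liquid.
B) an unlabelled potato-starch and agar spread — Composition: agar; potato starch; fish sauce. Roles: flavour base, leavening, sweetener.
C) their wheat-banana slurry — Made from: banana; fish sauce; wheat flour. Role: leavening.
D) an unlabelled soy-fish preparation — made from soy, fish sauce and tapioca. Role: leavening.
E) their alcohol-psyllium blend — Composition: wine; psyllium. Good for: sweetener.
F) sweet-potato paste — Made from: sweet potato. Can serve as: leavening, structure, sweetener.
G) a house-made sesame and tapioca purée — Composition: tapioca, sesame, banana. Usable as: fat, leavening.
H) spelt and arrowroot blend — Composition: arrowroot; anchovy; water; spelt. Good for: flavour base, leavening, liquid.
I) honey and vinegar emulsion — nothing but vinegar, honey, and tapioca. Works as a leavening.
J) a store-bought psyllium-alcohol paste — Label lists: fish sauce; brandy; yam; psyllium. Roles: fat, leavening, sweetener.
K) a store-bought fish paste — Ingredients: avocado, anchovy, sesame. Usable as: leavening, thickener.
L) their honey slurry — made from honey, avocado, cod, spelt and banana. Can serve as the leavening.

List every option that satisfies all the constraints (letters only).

A, B, F

A: only cod and olive oil; none excluded — OK
B: every rule checks out — keep
C: has wheat flour, so not kosher-for-Passover; has wheat flour, so not paleo — out
D: has soy, so not paleo — reject
E: not usable as a leavening; has wine, so not alcohol-free — reject
F: nothing on the exclusion list — keep
G: has sesame, so not sesame-free — out
H: has spelt, so not kosher-for-Passover; has spelt, so not paleo — out
I: has honey, so not paleo — reject
J: has brandy, so not alcohol-free — out
K: has sesame, so not sesame-free — reject
L: has spelt, so not kosher-for-Passover; has honey, so not paleo — reject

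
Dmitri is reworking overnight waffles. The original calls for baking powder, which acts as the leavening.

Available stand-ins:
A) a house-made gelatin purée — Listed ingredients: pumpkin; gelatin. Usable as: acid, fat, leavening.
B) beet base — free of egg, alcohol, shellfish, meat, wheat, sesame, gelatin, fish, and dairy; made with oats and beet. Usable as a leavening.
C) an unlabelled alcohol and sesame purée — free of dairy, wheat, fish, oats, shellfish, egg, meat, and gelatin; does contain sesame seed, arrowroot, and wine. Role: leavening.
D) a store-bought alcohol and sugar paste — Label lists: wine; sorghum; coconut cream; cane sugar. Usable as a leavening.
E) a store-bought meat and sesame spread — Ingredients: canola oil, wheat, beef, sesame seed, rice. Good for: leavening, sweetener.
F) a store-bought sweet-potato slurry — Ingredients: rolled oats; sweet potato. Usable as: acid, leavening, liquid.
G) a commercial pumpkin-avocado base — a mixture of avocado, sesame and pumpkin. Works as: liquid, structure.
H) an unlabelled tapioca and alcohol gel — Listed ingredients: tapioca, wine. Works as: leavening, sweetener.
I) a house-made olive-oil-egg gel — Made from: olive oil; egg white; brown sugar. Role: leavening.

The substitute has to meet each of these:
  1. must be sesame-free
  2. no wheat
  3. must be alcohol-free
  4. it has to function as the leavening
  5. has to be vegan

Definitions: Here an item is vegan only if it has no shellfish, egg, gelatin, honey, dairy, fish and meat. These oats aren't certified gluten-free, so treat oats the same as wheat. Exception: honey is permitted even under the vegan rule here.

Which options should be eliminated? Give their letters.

A: has gelatin, so not vegan — no
B: has oats, so not wheat-free — out
C: has sesame seed, so not sesame-free; has wine, so not alcohol-free — no
D: has wine, so not alcohol-free — out
E: has beef, so not vegan; has wheat, so not wheat-free (and 1 more) — out
F: has rolled oats, so not wheat-free — out
G: not usable as a leavening; has sesame, so not sesame-free — out
H: has wine, so not alcohol-free — out
I: has egg white, so not vegan — out

A, B, C, D, E, F, G, H, I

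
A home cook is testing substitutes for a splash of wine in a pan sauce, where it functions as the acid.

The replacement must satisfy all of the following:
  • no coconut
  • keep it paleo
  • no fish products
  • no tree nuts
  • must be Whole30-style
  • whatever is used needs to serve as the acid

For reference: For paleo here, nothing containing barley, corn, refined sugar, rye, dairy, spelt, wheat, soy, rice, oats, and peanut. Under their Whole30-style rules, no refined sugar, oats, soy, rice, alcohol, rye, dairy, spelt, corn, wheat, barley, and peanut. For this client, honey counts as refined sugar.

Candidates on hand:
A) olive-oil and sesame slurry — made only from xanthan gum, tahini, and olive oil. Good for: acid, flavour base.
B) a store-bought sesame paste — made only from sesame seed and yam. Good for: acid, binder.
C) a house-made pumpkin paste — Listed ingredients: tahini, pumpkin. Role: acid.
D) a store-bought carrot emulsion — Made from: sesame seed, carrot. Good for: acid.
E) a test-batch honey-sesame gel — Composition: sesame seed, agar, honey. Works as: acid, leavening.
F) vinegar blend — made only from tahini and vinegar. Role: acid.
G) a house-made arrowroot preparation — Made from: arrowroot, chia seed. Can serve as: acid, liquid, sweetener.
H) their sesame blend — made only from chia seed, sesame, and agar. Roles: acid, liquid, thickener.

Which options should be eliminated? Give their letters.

A: works as an acid, no fish, no tree nuts — valid
B: all constraints satisfied — valid
C: every rule checks out — valid
D: works as an acid, no tree nuts, paleo — OK
E: has honey, so not paleo; has honey, so not Whole30-style — no
F: all constraints satisfied — OK
G: works as an acid, paleo, no coconut — keep
H: every rule checks out — valid

E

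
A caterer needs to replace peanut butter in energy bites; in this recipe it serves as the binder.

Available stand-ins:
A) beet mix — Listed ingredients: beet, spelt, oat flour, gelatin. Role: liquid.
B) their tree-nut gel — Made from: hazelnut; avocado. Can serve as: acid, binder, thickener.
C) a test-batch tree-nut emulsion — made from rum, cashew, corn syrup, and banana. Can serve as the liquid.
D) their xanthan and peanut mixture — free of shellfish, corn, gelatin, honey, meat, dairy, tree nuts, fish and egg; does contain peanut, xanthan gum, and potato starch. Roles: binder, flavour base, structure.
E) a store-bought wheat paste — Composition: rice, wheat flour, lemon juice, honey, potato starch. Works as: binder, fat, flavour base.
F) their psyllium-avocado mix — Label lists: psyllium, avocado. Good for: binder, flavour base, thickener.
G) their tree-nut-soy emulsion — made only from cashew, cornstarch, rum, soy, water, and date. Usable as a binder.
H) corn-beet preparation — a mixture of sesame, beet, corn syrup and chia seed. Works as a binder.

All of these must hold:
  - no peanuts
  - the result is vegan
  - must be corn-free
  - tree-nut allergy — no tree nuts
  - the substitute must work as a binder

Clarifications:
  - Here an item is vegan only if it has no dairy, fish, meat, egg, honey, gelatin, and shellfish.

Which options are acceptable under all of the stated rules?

A: not usable as a binder; has gelatin, so not vegan — reject
B: has hazelnut, so not tree-nut-free — reject
C: not usable as a binder; has cashew, so not tree-nut-free (and 1 more) — out
D: has peanut, so not peanut-free — out
E: has honey, so not vegan — out
F: all constraints satisfied — keep
G: has cashew, so not tree-nut-free; has cornstarch, so not corn-free — out
H: has corn syrup, so not corn-free — reject

F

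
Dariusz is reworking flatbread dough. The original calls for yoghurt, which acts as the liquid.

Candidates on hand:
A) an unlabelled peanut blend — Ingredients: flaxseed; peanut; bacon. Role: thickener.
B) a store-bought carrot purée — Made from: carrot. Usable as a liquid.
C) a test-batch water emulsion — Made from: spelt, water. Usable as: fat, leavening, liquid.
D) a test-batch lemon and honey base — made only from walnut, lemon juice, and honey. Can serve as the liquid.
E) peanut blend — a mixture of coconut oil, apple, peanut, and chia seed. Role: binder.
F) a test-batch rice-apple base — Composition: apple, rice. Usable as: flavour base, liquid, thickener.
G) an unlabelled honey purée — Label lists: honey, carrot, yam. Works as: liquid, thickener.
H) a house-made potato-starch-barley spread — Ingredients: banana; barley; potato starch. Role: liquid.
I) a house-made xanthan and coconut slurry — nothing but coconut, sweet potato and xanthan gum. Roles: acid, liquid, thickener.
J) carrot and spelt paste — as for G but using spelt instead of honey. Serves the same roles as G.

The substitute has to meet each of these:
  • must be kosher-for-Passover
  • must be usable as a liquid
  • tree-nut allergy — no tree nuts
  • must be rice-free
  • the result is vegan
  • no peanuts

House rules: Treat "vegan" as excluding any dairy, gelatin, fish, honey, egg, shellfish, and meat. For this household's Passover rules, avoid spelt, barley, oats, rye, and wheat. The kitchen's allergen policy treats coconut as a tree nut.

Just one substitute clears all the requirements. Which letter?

B

A: not usable as a liquid; has bacon, so not vegan (and 1 more) — no
B: works as a liquid, vegan, no peanut — keep
C: has spelt, so not kosher-for-Passover — reject
D: has honey, so not vegan; has walnut, so not tree-nut-free — no
E: not usable as a liquid; has coconut oil, so not tree-nut-free (and 1 more) — no
F: has rice, so not rice-free — reject
G: has honey, so not vegan — out
H: has barley, so not kosher-for-Passover — reject
I: has coconut, so not tree-nut-free — no
J: has spelt, so not kosher-for-Passover — out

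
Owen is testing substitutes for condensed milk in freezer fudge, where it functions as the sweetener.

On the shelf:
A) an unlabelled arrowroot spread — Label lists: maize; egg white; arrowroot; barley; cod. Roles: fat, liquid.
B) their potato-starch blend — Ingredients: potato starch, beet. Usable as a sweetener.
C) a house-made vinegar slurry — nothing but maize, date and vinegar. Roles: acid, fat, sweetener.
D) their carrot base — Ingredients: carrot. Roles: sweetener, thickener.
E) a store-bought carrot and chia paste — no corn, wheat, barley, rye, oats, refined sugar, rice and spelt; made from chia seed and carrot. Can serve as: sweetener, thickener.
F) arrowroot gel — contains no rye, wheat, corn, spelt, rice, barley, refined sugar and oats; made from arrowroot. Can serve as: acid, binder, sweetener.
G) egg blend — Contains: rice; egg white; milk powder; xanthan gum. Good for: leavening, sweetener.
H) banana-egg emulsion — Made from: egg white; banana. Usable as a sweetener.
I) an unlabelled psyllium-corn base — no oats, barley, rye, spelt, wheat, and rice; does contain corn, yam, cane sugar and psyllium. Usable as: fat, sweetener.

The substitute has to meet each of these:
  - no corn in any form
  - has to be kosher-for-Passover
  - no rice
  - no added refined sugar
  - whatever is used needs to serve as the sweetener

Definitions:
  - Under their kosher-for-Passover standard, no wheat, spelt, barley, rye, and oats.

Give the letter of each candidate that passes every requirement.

A: not usable as a sweetener; has barley, so not kosher-for-Passover (and 1 more) — no
B: only potato starch and beet; none excluded — valid
C: has maize, so not corn-free — no
D: only carrot; none excluded — OK
E: works as a sweetener, kosher-for-Passover, no corn — valid
F: no refined sugar, kosher-for-Passover — valid
G: has rice, so not rice-free — no
H: all constraints satisfied — keep
I: has corn, so not corn-free; has cane sugar, so not no-added-sugar — reject

B, D, E, F, H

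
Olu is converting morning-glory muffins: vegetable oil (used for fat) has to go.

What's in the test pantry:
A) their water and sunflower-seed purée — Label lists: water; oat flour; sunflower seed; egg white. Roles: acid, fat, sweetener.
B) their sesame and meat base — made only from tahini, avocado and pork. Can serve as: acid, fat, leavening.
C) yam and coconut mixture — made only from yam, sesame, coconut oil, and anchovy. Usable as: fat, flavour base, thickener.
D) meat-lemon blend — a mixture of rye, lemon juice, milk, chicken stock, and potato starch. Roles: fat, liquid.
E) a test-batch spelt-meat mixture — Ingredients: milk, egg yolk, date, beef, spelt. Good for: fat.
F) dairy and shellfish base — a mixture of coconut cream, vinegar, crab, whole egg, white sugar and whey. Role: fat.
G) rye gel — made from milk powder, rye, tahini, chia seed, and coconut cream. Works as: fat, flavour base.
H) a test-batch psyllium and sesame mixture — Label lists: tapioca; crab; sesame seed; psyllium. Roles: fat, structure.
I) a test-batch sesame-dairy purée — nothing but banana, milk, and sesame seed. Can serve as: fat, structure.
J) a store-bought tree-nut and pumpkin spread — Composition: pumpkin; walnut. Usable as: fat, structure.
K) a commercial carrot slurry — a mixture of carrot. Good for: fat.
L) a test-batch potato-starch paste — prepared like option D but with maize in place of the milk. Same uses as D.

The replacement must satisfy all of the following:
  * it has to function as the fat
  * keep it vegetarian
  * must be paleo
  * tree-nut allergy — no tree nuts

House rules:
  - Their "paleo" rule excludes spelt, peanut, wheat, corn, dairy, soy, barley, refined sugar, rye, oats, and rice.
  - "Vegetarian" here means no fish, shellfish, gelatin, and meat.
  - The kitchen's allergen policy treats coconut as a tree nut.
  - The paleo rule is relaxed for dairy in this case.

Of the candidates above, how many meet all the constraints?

2

A: has oat flour, so not paleo — reject
B: has pork, so not vegetarian — reject
C: has anchovy, so not vegetarian; has coconut oil, so not tree-nut-free — reject
D: has rye, so not paleo; has chicken stock, so not vegetarian — no
E: has spelt, so not paleo; has beef, so not vegetarian — no
F: has white sugar, so not paleo; has crab, so not vegetarian (and 1 more) — reject
G: has rye, so not paleo; has coconut cream, so not tree-nut-free — reject
H: has crab, so not vegetarian — reject
I: dairy is permitted under the paleo carve-out; nothing else excluded — OK
J: has walnut, so not tree-nut-free — reject
K: works as a fat, vegetarian, tree-nut-free — keep
L: has maize, so not paleo; has chicken stock, so not vegetarian — out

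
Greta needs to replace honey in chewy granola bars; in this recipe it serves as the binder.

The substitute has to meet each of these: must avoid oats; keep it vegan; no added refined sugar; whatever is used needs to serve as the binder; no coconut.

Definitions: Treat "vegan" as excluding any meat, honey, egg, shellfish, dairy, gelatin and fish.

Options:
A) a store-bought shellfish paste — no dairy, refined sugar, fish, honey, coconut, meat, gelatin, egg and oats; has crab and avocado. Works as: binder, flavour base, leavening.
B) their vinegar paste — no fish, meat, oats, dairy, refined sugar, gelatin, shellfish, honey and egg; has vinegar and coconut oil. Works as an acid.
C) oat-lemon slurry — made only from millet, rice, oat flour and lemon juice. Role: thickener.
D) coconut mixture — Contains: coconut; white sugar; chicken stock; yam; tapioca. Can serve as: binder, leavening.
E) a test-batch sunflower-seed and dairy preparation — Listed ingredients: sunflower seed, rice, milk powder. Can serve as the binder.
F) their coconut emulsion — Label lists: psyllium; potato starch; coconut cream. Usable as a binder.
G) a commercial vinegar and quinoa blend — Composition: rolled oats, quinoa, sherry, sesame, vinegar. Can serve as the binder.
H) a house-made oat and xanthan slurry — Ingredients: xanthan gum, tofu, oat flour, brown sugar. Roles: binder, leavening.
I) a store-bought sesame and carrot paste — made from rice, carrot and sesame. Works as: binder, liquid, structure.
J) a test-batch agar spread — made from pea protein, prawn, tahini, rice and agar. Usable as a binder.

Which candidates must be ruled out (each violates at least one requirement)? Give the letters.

A, B, C, D, E, F, G, H, J

A: has crab, so not vegan — no
B: not usable as a binder; has coconut oil, so not coconut-free — reject
C: not usable as a binder; has oat flour, so not oat-free — out
D: has chicken stock, so not vegan; has coconut, so not coconut-free (and 1 more) — reject
E: has milk powder, so not vegan — out
F: has coconut cream, so not coconut-free — out
G: has rolled oats, so not oat-free — reject
H: has oat flour, so not oat-free; has brown sugar, so not no-added-sugar — no
I: only rice, sesame and carrot; none excluded — valid
J: has prawn, so not vegan — reject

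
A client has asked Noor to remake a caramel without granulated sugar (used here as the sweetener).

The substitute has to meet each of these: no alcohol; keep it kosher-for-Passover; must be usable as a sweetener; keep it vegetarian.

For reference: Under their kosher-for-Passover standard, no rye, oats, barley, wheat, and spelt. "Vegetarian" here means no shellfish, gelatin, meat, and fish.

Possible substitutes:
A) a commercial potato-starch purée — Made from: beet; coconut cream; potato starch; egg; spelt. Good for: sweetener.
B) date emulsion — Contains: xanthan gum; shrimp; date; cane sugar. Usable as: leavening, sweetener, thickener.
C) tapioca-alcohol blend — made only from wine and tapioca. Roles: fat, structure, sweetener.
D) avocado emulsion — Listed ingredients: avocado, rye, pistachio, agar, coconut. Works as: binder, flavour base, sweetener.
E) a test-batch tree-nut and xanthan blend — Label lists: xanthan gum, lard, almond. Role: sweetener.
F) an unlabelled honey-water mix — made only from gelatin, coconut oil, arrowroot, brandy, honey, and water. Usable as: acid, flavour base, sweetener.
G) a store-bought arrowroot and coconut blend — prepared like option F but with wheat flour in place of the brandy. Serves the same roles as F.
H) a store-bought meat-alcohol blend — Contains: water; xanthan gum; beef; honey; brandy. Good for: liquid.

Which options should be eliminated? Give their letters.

A: has spelt, so not kosher-for-Passover — no
B: has shrimp, so not vegetarian — out
C: has wine, so not alcohol-free — reject
D: has rye, so not kosher-for-Passover — reject
E: has lard, so not vegetarian — out
F: has gelatin, so not vegetarian; has brandy, so not alcohol-free — out
G: has wheat flour, so not kosher-for-Passover; has gelatin, so not vegetarian — reject
H: not usable as a sweetener; has beef, so not vegetarian (and 1 more) — out

A, B, C, D, E, F, G, H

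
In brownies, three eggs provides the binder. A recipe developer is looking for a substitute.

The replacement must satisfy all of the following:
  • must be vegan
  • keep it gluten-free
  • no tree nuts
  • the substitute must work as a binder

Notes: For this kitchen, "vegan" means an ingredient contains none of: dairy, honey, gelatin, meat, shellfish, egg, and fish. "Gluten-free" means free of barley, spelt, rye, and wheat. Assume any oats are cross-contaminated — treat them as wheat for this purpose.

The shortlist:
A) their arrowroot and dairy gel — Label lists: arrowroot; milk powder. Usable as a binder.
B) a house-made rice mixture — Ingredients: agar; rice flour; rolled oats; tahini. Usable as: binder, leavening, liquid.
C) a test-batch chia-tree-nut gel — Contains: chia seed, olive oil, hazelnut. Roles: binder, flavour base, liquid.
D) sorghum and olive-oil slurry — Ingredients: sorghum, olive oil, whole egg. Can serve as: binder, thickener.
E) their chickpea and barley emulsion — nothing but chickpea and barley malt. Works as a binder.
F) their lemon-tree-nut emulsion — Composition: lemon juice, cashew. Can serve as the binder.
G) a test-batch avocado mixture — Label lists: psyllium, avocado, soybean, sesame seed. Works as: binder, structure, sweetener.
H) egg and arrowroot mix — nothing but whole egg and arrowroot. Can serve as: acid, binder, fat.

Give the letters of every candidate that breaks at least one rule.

A: has milk powder, so not vegan — no
B: has rolled oats, so not gluten-free — reject
C: has hazelnut, so not tree-nut-free — out
D: has whole egg, so not vegan — reject
E: has barley malt, so not gluten-free — out
F: has cashew, so not tree-nut-free — reject
G: works as a binder, no tree nuts, vegan — keep
H: has whole egg, so not vegan — out

A, B, C, D, E, F, H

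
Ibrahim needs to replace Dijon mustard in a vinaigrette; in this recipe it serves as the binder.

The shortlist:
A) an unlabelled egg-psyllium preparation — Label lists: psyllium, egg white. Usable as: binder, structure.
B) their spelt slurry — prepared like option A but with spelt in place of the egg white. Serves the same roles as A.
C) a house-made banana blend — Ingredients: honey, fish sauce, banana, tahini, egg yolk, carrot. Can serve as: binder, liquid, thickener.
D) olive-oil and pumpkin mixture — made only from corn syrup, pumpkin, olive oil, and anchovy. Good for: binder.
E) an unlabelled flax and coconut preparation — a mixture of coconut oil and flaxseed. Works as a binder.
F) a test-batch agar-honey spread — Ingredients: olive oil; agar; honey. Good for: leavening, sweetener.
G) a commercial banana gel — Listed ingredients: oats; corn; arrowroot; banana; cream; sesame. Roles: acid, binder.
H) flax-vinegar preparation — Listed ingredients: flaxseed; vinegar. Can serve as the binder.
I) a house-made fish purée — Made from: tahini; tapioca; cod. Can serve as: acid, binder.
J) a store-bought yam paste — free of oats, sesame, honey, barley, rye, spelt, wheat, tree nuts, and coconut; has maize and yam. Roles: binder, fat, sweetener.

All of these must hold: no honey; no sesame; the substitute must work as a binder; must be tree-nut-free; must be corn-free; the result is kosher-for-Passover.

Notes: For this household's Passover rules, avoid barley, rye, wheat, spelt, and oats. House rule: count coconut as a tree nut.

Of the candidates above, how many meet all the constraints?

A: kosher-for-Passover, no honey — keep
B: has spelt, so not kosher-for-Passover — reject
C: has tahini, so not sesame-free; has honey, so not honey-free — reject
D: has corn syrup, so not corn-free — out
E: has coconut oil, so not tree-nut-free — no
F: not usable as a binder; has honey, so not honey-free — no
G: has oats, so not kosher-for-Passover; has sesame, so not sesame-free (and 1 more) — reject
H: only vinegar and flaxseed; none excluded — OK
I: has tahini, so not sesame-free — out
J: has maize, so not corn-free — out

2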